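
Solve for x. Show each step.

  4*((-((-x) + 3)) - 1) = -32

Step 1. [4*((-((-x) + 3)) - 1) = -32] leading coefficient 4: divide by 4 ⇒ div: (-((-x) + 3)) - 1 = -8.
Step 2. [(-((-x) + 3)) - 1 = -8] add 1: x sits inside (… - 1). So sub: -((-x) + 3) = -7.
Step 3. [-((-x) + 3) = -7] flip signs both sides ⇒ neg: (-x) + 3 = 7.
Step 4. [(-x) + 3 = 7] subtract 3: x sits inside (… + 3), so sub: -x = 4.
Step 5. [-x = 4] leading − — multiply by −1 ⇒ neg: x = -4.

Answer: x ∈ {-4}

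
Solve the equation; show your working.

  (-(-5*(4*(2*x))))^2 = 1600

Step 1. [(-(-5*(4*(2*x))))^2 = 1600] √ both sides: 1600 ≥ 0 gives two branches. So sqrt: -(-5*(4*(2*x))) = 40 or -40.
Step 2. [-(-5*(4*(2*x))) = 40 or -40] leading − — multiply by −1, so neg: -5*(4*(2*x)) = -40 or 40.
Step 3. [-5*(4*(2*x)) = -40 or 40] LHS = -5·(…); ÷-5 both sides. So div: 4*(2*x) = 8 or -8.
Step 4. [4*(2*x) = 8 or -8] leading coefficient 4: divide by 4. So div: 2*x = 2 or -2.
Step 5. [2*x = 2 or -2] 2 out front; divide by 2 ⇒ div: x = 1 or -1.

Answer: x ∈ {-1, 1}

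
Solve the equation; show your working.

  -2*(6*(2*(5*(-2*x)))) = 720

Step 1. [-2*(6*(2*(5*(-2*x)))) = 720] divide by the outer -2. So div: 6*(2*(5*(-2*x))) = -360.
Step 2. [6*(2*(5*(-2*x))) = -360] 6 out front; divide by 6 ⇒ div: 2*(5*(-2*x)) = -60.
Step 3. [2*(5*(-2*x)) = -60] divide by the outer 2 ⇒ div: 5*(-2*x) = -30.
Step 4. [5*(-2*x) = -30] LHS = 5·(…); ÷5 both sides. So div: -2*x = -6.
Step 5. [-2*x = -6] -2 out front; divide by -2 ⇒ div: x = 3.

Answer: x ∈ {3}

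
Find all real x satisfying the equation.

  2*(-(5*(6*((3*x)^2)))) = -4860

Step 1. [2*(-(5*(6*((3*x)^2)))) = -4860] 2 out front; divide by 2, so div: -(5*(6*((3*x)^2))) = -2430.
Step 2. [-(5*(6*((3*x)^2))) = -2430] flip signs both sides. So neg: 5*(6*((3*x)^2)) = 2430.
Step 3. [5*(6*((3*x)^2)) = 2430] LHS = 5·(…); ÷5 both sides. So div: 6*((3*x)^2) = 486.
Step 4. [6*((3*x)^2) = 486] LHS = 6·(…); ÷6 both sides, so div: (3*x)^2 = 81.
Step 5. [(3*x)^2 = 81] √ both sides: 81 ≥ 0 gives two branches. So sqrt: 3*x = 9 or -9.
Step 6. [3*x = 9 or -9] leading coefficient 3: divide by 3, so div: x = 3 or -3.

Answer: x ∈ {-3, 3}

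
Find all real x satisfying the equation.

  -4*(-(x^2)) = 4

Step 1. [-4*(-(x^2)) = 4] -4·(inner) — divide through by -4, so div: -(x^2) = -1.
Step 2. [-(x^2) = -1] leading − — multiply by −1. So neg: x^2 = 1.
Step 3. [x^2 = 1] √ both sides: 1 ≥ 0 gives two branches. So sqrt: x = 1 or -1.

Answer: x ∈ {-1, 1}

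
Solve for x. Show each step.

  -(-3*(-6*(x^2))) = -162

Step 1. [-(-3*(-6*(x^2))) = -162] flip signs both sides ⇒ neg: -3*(-6*(x^2)) = 162.
Step 2. [-3*(-6*(x^2)) = 162] leading coefficient -3: divide by -3, so div: -6*(x^2) = -54.
Step 3. [-6*(x^2) = -54] leading coefficient -6: divide by -6 ⇒ div: x^2 = 9.
Step 4. [x^2 = 9] LHS squared, RHS 9 ≥ 0: apply √ (±) ⇒ sqrt: x = 3 or -3.

Answer: x ∈ {-3, 3}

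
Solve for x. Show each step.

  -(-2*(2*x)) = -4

Step 1. [-(-2*(2*x)) = -4] flip signs both sides ⇒ neg: -2*(2*x) = 4.
Step 2. [-2*(2*x) = 4] divide by the outer -2. So div: 2*x = -2.
Step 3. [2*x = -2] LHS = 2·(…); ÷2 both sides, so div: x = -1.

Answer: x ∈ {-1}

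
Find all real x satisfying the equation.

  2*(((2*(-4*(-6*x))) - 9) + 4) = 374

Step 1. [2*(((2*(-4*(-6*x))) - 9) + 4) = 374] 2 out front; divide by 2 ⇒ div: ((2*(-4*(-6*x))) - 9) + 4 = 187.
Step 2. [((2*(-4*(-6*x))) - 9) + 4 = 187] 4 comes off first (subtract 4). So sub: (2*(-4*(-6*x))) - 9 = 183.
Step 3. [(2*(-4*(-6*x))) - 9 = 183] -9 is outermost — add 9 both sides. So sub: 2*(-4*(-6*x)) = 192.
Step 4. [2*(-4*(-6*x)) = 192] LHS = 2·(…); ÷2 both sides, so div: -4*(-6*x) = 96.
Step 5. [-4*(-6*x) = 96] divide by the outer -4, so div: -6*x = -24.
Step 6. [-6*x = -24] -6 out front; divide by -6, so div: x = 4.

Answer: x ∈ {4}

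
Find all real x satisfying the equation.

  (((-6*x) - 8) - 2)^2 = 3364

Step 1. [(((-6*x) - 8) - 2)^2 = 3364] LHS squared, RHS 3364 ≥ 0: apply √ (±) ⇒ sqrt: ((-6*x) - 8) - 2 = 58 or -58.
Step 2. [((-6*x) - 8) - 2 = 58 or -58] peel the -2: add 2 from each side, so sub: (-6*x) - 8 = 60 or -56.
Step 3. [(-6*x) - 8 = 60 or -56] the outer -8 inverts by adding 8. So sub: -6*x = 68 or -48.
Step 4. [-6*x = 68 or -48] leading coefficient -6: divide by -6. So div: x = -34/3 or 8.

Answer: x ∈ {-34/3, 8}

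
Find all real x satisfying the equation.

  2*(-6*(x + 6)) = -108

Step 1. [2*(-6*(x + 6)) = -108] 2·(inner) — divide through by 2. So div: -6*(x + 6) = -54.
Step 2. [-6*(x + 6) = -54] divide by the outer -6 ⇒ div: x + 6 = 9.
Step 3. [x + 6 = 9] the outer +6 inverts by subtracting 6 ⇒ sub: x = 3.

Answer: x ∈ {3}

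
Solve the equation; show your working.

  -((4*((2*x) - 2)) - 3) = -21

Step 1. [-((4*((2*x) - 2)) - 3) = -21] LHS negated; negate both sides ⇒ neg: (4*((2*x) - 2)) - 3 = 21.
Step 2. [(4*((2*x) - 2)) - 3 = 21] add 3: x sits inside (… - 3) ⇒ sub: 4*((2*x) - 2) = 24.
Step 3. [4*((2*x) - 2) = 24] 4·(inner) — divide through by 4. So div: (2*x) - 2 = 6.
Step 4. [(2*x) - 2 = 6] the outer -2 inverts by adding 2, so sub: 2*x = 8.
Step 5. [2*x = 8] LHS = 2·(…); ÷2 both sides ⇒ div: x = 4.

Answer: x ∈ {4}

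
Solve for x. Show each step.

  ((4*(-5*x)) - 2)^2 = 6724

Step 1. [((4*(-5*x)) - 2)^2 = 6724] 6724 ≥ 0, LHS is (·)² — take ±√, so sqrt: (4*(-5*x)) - 2 = 82 or -82.
Step 2. [(4*(-5*x)) - 2 = 82 or -82] 2 comes off first (add 2). So sub: 4*(-5*x) = 84 or -80.
Step 3. [4*(-5*x) = 84 or -80] 4 out front; divide by 4. So div: -5*x = 21 or -20.
Step 4. [-5*x = 21 or -20] leading coefficient -5: divide by -5 ⇒ div: x = -21/5 or 4.

Answer: x ∈ {-21/5, 4}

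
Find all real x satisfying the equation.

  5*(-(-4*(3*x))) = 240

Step 1. [5*(-(-4*(3*x))) = 240] 5·(inner) — divide through by 5, so div: -(-4*(3*x)) = 48.
Step 2. [-(-4*(3*x)) = 48] LHS negated; negate both sides ⇒ neg: -4*(3*x) = -48.
Step 3. [-4*(3*x) = -48] divide by the outer -4. So div: 3*x = 12.
Step 4. [3*x = 12] 3 out front; divide by 3 ⇒ div: x = 4.

Answer: x ∈ {4}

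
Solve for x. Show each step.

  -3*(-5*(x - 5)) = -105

Step 1. [-3*(-5*(x - 5)) = -105] leading coefficient -3: divide by -3 ⇒ div: -5*(x - 5) = 35.
Step 2. [-5*(x - 5) = 35] -5 out front; divide by -5 ⇒ div: x - 5 = -7.
Step 3. [x - 5 = -7] -5 is outermost — add 5 both sides ⇒ sub: x = -2.

Answer: x ∈ {-2}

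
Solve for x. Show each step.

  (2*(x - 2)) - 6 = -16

Step 1. [(2*(x - 2)) - 6 = -16] -6 is outermost — add 6 both sides. So sub: 2*(x - 2) = -10.
Step 2. [2*(x - 2) = -10] divide by the outer 2, so div: x - 2 = -5.
Step 3. [x - 2 = -5] -2 is outermost — add 2 both sides, so sub: x = -3.

Answer: x ∈ {-3}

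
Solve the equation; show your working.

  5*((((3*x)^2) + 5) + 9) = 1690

Step 1. [5*((((3*x)^2) + 5) + 9) = 1690] divide by the outer 5, so div: (((3*x)^2) + 5) + 9 = 338.
Step 2. [(((3*x)^2) + 5) + 9 = 338] 9 comes off first (subtract 9), so sub: ((3*x)^2) + 5 = 329.
Step 3. [((3*x)^2) + 5 = 329] +5 is outermost — subtract 5 both sides ⇒ sub: (3*x)^2 = 324.
Step 4. [(3*x)^2 = 324] 324 ≥ 0, LHS is (·)² — take ±√. So sqrt: 3*x = 18 or -18.
Step 5. [3*x = 18 or -18] divide by the outer 3 ⇒ div: x = 6 or -6.

Answer: x ∈ {-6, 6}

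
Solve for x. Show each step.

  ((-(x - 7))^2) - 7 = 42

Step 1. [((-(x - 7))^2) - 7 = 42] add 7: x sits inside (… - 7), so sub: (-(x - 7))^2 = 49.
Step 2. [(-(x - 7))^2 = 49] 49 ≥ 0, LHS is (·)² — take ±√ ⇒ sqrt: -(x - 7) = 7 or -7.
Step 3. [-(x - 7) = 7 or -7] flip signs both sides ⇒ neg: x - 7 = -7 or 7.
Step 4. [x - 7 = -7 or 7] -7 is outermost — add 7 both sides. So sub: x = 0 or 14.

Answer: x ∈ {0, 14}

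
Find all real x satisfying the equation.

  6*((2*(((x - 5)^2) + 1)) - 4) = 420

Step 1. [6*((2*(((x - 5)^2) + 1)) - 4) = 420] 6 out front; divide by 6, so div: (2*(((x - 5)^2) + 1)) - 4 = 70.
Step 2. [(2*(((x - 5)^2) + 1)) - 4 = 70] -4 is outermost — add 4 both sides ⇒ sub: 2*(((x - 5)^2) + 1) = 74.
Step 3. [2*(((x - 5)^2) + 1) = 74] 2 out front; divide by 2 ⇒ div: ((x - 5)^2) + 1 = 37.
Step 4. [((x - 5)^2) + 1 = 37] the outer +1 inverts by subtracting 1. So sub: (x - 5)^2 = 36.
Step 5. [(x - 5)^2 = 36] LHS squared, RHS 36 ≥ 0: apply √ (±) ⇒ sqrt: x - 5 = 6 or -6.
Step 6. [x - 5 = 6 or -6] 5 comes off first (add 5), so sub: x = 11 or -1.

Answer: x ∈ {-1, 11}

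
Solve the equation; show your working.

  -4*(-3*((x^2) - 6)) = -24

Step 1. [-4*(-3*((x^2) - 6)) = -24] divide by the outer -4. So div: -3*((x^2) - 6) = 6.
Step 2. [-3*((x^2) - 6) = 6] -3·(inner) — divide through by -3. So div: (x^2) - 6 = -2.
Step 3. [(x^2) - 6 = -2] add 6: x sits inside (… - 6) ⇒ sub: x^2 = 4.
Step 4. [x^2 = 4] √ both sides: 4 ≥ 0 gives two branches ⇒ sqrt: x = 2 or -2.

Answer: x ∈ {-2, 2}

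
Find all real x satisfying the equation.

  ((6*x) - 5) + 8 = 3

Step 1. [((6*x) - 5) + 8 = 3] +8 is outermost — subtract 8 both sides ⇒ sub: (6*x) - 5 = -5.
Step 2. [(6*x) - 5 = -5] -5 is outermost — add 5 both sides ⇒ sub: 6*x = 0.
Step 3. [6*x = 0] divide by the outer 6, so div: x = 0.

Answer: x ∈ {0}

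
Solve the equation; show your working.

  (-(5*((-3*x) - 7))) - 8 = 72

Step 1. [(-(5*((-3*x) - 7))) - 8 = 72] the outer -8 inverts by adding 8. So sub: -(5*((-3*x) - 7)) = 80.
Step 2. [-(5*((-3*x) - 7)) = 80] flip signs both sides. So neg: 5*((-3*x) - 7) = -80.
Step 3. [5*((-3*x) - 7) = -80] leading coefficient 5: divide by 5. So div: (-3*x) - 7 = -16.
Step 4. [(-3*x) - 7 = -16] -7 is outermost — add 7 both sides ⇒ sub: -3*x = -9.
Step 5. [-3*x = -9] divide by the outer -3. So div: x = 3.

Answer: x ∈ {3}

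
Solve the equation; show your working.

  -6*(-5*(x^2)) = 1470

Step 1. [-6*(-5*(x^2)) = 1470] divide by the outer -6. So div: -5*(x^2) = -245.
Step 2. [-5*(x^2) = -245] LHS = -5·(…); ÷-5 both sides ⇒ div: x^2 = 49.
Step 3. [x^2 = 49] LHS squared, RHS 49 ≥ 0: apply √ (±) ⇒ sqrt: x = 7 or -7.

Answer: x ∈ {-7, 7}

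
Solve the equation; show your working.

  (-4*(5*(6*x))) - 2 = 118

Step 1. [(-4*(5*(6*x))) - 2 = 118] -2 is outermost — add 2 both sides, so sub: -4*(5*(6*x)) = 120.
Step 2. [-4*(5*(6*x)) = 120] leading coefficient -4: divide by -4. So div: 5*(6*x) = -30.
Step 3. [5*(6*x) = -30] LHS = 5·(…); ÷5 both sides. So div: 6*x = -6.
Step 4. [6*x = -6] 6 out front; divide by 6, so div: x = -1.

Answer: x ∈ {-1}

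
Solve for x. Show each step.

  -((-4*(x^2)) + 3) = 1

Step 1. [-((-4*(x^2)) + 3) = 1] leading − — multiply by −1, so neg: (-4*(x^2)) + 3 = -1.
Step 2. [(-4*(x^2)) + 3 = -1] +3 is outermost — subtract 3 both sides. So sub: -4*(x^2) = -4.
Step 3. [-4*(x^2) = -4] LHS = -4·(…); ÷-4 both sides, so div: x^2 = 1.
Step 4. [x^2 = 1] √ both sides: 1 ≥ 0 gives two branches, so sqrt: x = 1 or -1.

Answer: x ∈ {-1, 1}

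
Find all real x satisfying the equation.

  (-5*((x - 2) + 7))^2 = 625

Step 1. [(-5*((x - 2) + 7))^2 = 625] 625 ≥ 0, LHS is (·)² — take ±√, so sqrt: -5*((x - 2) + 7) = 25 or -25.
Step 2. [-5*((x - 2) + 7) = 25 or -25] LHS = -5·(…); ÷-5 both sides. So div: (x - 2) + 7 = -5 or 5.
Step 3. [(x - 2) + 7 = -5 or 5] subtract 7: x sits inside (… + 7), so sub: x - 2 = -12 or -2.
Step 4. [x - 2 = -12 or -2] 2 comes off first (add 2), so sub: x = -10 or 0.

Answer: x ∈ {-10, 0}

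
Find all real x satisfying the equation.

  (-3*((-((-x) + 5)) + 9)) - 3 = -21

Step 1. [(-3*((-((-x) + 5)) + 9)) - 3 = -21] peel the -3: add 3 from each side. So sub: -3*((-((-x) + 5)) + 9) = -18.
Step 2. [-3*((-((-x) + 5)) + 9) = -18] leading coefficient -3: divide by -3, so div: (-((-x) + 5)) + 9 = 6.
Step 3. [(-((-x) + 5)) + 9 = 6] +9 is outermost — subtract 9 both sides. So sub: -((-x) + 5) = -3.
Step 4. [-((-x) + 5) = -3] leading − — multiply by −1. So neg: (-x) + 5 = 3.
Step 5. [(-x) + 5 = 3] subtract 5: x sits inside (… + 5). So sub: -x = -2.
Step 6. [-x = -2] flip signs both sides, so neg: x = 2.

Answer: x ∈ {2}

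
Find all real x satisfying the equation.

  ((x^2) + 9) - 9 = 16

Step 1. [((x^2) + 9) - 9 = 16] the outer -9 inverts by adding 9, so sub: (x^2) + 9 = 25.
Step 2. [(x^2) + 9 = 25] the outer +9 inverts by subtracting 9, so sub: x^2 = 16.
Step 3. [x^2 = 16] √ both sides: 16 ≥ 0 gives two branches ⇒ sqrt: x = 4 or -4.

Answer: x ∈ {-4, 4}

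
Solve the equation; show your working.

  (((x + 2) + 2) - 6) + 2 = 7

Step 1. [(((x + 2) + 2) - 6) + 2 = 7] peel the +2: subtract 2 from each side, so sub: ((x + 2) + 2) - 6 = 5.
Step 2. [((x + 2) + 2) - 6 = 5] peel the -6: add 6 from each side, so sub: (x + 2) + 2 = 11.
Step 3. [(x + 2) + 2 = 11] +2 is outermost — subtract 2 both sides. So sub: x + 2 = 9.
Step 4. [x + 2 = 9] the outer +2 inverts by subtracting 2. So sub: x = 7.

Answer: x ∈ {7}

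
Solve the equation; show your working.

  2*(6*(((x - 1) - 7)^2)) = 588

Step 1. [2*(6*(((x - 1) - 7)^2)) = 588] LHS = 2·(…); ÷2 both sides. So div: 6*(((x - 1) - 7)^2) = 294.
Step 2. [6*(((x - 1) - 7)^2) = 294] 6 out front; divide by 6 ⇒ div: ((x - 1) - 7)^2 = 49.
Step 3. [((x - 1) - 7)^2 = 49] LHS squared, RHS 49 ≥ 0: apply √ (±) ⇒ sqrt: (x - 1) - 7 = 7 or -7.
Step 4. [(x - 1) - 7 = 7 or -7] 7 comes off first (add 7). So sub: x - 1 = 14 or 0.
Step 5. [x - 1 = 14 or 0] peel the -1: add 1 from each side, so sub: x = 15 or 1.

Answer: x ∈ {1, 15}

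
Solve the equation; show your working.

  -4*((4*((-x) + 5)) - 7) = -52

Step 1. [-4*((4*((-x) + 5)) - 7) = -52] -4·(inner) — divide through by -4 ⇒ div: (4*((-x) + 5)) - 7 = 13.
Step 2. [(4*((-x) + 5)) - 7 = 13] -7 is outermost — add 7 both sides, so sub: 4*((-x) + 5) = 20.
Step 3. [4*((-x) + 5) = 20] LHS = 4·(…); ÷4 both sides ⇒ div: (-x) + 5 = 5.
Step 4. [(-x) + 5 = 5] peel the +5: subtract 5 from each side ⇒ sub: -x = 0.
Step 5. [-x = 0] leading − — multiply by −1. So neg: x = 0.

Answer: x ∈ {0}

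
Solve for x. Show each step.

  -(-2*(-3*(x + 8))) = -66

Step 1. [-(-2*(-3*(x + 8))) = -66] leading − — multiply by −1. So neg: -2*(-3*(x + 8)) = 66.
Step 2. [-2*(-3*(x + 8)) = 66] -2·(inner) — divide through by -2, so div: -3*(x + 8) = -33.
Step 3. [-3*(x + 8) = -33] divide by the outer -3, so div: x + 8 = 11.
Step 4. [x + 8 = 11] the outer +8 inverts by subtracting 8. So sub: x = 3.

Answer: x ∈ {3}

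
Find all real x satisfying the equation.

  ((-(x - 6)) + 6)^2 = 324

Step 1. [((-(x - 6)) + 6)^2 = 324] √ both sides: 324 ≥ 0 gives two branches. So sqrt: (-(x - 6)) + 6 = 18 or -18.
Step 2. [(-(x - 6)) + 6 = 18 or -18] +6 is outermost — subtract 6 both sides, so sub: -(x - 6) = 12 or -24.
Step 3. [-(x - 6) = 12 or -24] flip signs both sides. So neg: x - 6 = -12 or 24.
Step 4. [x - 6 = -12 or 24] 6 comes off first (add 6). So sub: x = -6 or 30.

Answer: x ∈ {-6, 30}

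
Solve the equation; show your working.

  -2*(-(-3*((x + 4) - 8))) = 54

Step 1. [-2*(-(-3*((x + 4) - 8))) = 54] -2·(inner) — divide through by -2, so div: -(-3*((x + 4) - 8)) = -27.
Step 2. [-(-3*((x + 4) - 8)) = -27] flip signs both sides. So neg: -3*((x + 4) - 8) = 27.
Step 3. [-3*((x + 4) - 8) = 27] divide by the outer -3, so div: (x + 4) - 8 = -9.
Step 4. [(x + 4) - 8 = -9] peel the -8: add 8 from each side. So sub: x + 4 = -1.
Step 5. [x + 4 = -1] subtract 4: x sits inside (… + 4), so sub: x = -5.

Answer: x ∈ {-5}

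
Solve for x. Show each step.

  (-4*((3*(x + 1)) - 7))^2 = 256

Step 1. [(-4*((3*(x + 1)) - 7))^2 = 256] LHS squared, RHS 256 ≥ 0: apply √ (±). So sqrt: -4*((3*(x + 1)) - 7) = 16 or -16.
Step 2. [-4*((3*(x + 1)) - 7) = 16 or -16] -4 out front; divide by -4, so div: (3*(x + 1)) - 7 = -4 or 4.
Step 3. [(3*(x + 1)) - 7 = -4 or 4] 7 comes off first (add 7) ⇒ sub: 3*(x + 1) = 3 or 11.
Step 4. [3*(x + 1) = 3 or 11] 3·(inner) — divide through by 3 ⇒ div: x + 1 = 1 or 11/3.
Step 5. [x + 1 = 1 or 11/3] +1 is outermost — subtract 1 both sides ⇒ sub: x = 0 or 8/3.

Answer: x ∈ {0, 8/3}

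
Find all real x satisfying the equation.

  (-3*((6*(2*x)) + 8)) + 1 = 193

Step 1. [(-3*((6*(2*x)) + 8)) + 1 = 193] peel the +1: subtract 1 from each side ⇒ sub: -3*((6*(2*x)) + 8) = 192.
Step 2. [-3*((6*(2*x)) + 8) = 192] leading coefficient -3: divide by -3. So div: (6*(2*x)) + 8 = -64.
Step 3. [(6*(2*x)) + 8 = -64] +8 is outermost — subtract 8 both sides. So sub: 6*(2*x) = -72.
Step 4. [6*(2*x) = -72] 6 out front; divide by 6 ⇒ div: 2*x = -12.
Step 5. [2*x = -12] leading coefficient 2: divide by 2, so div: x = -6.

Answer: x ∈ {-6}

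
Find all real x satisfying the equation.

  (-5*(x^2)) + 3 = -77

Step 1. [(-5*(x^2)) + 3 = -77] peel the +3: subtract 3 from each side, so sub: -5*(x^2) = -80.
Step 2. [-5*(x^2) = -80] -5 out front; divide by -5. So div: x^2 = 16.
Step 3. [x^2 = 16] √ both sides: 16 ≥ 0 gives two branches. So sqrt: x = 4 or -4.

Answer: x ∈ {-4, 4}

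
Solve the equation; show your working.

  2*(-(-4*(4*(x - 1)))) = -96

Step 1. [2*(-(-4*(4*(x - 1)))) = -96] leading coefficient 2: divide by 2, so div: -(-4*(4*(x - 1))) = -48.
Step 2. [-(-4*(4*(x - 1))) = -48] leading − — multiply by −1, so neg: -4*(4*(x - 1)) = 48.
Step 3. [-4*(4*(x - 1)) = 48] -4·(inner) — divide through by -4 ⇒ div: 4*(x - 1) = -12.
Step 4. [4*(x - 1) = -12] divide by the outer 4. So div: x - 1 = -3.
Step 5. [x - 1 = -3] -1 is outermost — add 1 both sides, so sub: x = -2.

Answer: x ∈ {-2}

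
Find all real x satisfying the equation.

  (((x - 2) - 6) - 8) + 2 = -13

Step 1. [(((x - 2) - 6) - 8) + 2 = -13] subtract 2: x sits inside (… + 2), so sub: ((x - 2) - 6) - 8 = -15.
Step 2. [((x - 2) - 6) - 8 = -15] -8 is outermost — add 8 both sides. So sub: (x - 2) - 6 = -7.
Step 3. [(x - 2) - 6 = -7] 6 comes off first (add 6), so sub: x - 2 = -1.
Step 4. [x - 2 = -1] the outer -2 inverts by adding 2, so sub: x = 1.

Answer: x ∈ {1}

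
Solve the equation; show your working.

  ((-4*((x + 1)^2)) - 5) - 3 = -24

Step 1. [((-4*((x + 1)^2)) - 5) - 3 = -24] the outer -3 inverts by adding 3. So sub: (-4*((x + 1)^2)) - 5 = -21.
Step 2. [(-4*((x + 1)^2)) - 5 = -21] -5 is outermost — add 5 both sides ⇒ sub: -4*((x + 1)^2) = -16.
Step 3. [-4*((x + 1)^2) = -16] -4 out front; divide by -4, so div: (x + 1)^2 = 4.
Step 4. [(x + 1)^2 = 4] √ both sides: 4 ≥ 0 gives two branches ⇒ sqrt: x + 1 = 2 or -2.
Step 5. [x + 1 = 2 or -2] the outer +1 inverts by subtracting 1, so sub: x = 1 or -3.

Answer: x ∈ {-3, 1}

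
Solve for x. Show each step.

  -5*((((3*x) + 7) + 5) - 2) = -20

Step 1. [-5*((((3*x) + 7) + 5) - 2) = -20] leading coefficient -5: divide by -5 ⇒ div: (((3*x) + 7) + 5) - 2 = 4.
Step 2. [(((3*x) + 7) + 5) - 2 = 4] the outer -2 inverts by adding 2. So sub: ((3*x) + 7) + 5 = 6.
Step 3. [((3*x) + 7) + 5 = 6] 5 comes off first (subtract 5) ⇒ sub: (3*x) + 7 = 1.
Step 4. [(3*x) + 7 = 1] the outer +7 inverts by subtracting 7, so sub: 3*x = -6.
Step 5. [3*x = -6] leading coefficient 3: divide by 3, so div: x = -2.

Answer: x ∈ {-2}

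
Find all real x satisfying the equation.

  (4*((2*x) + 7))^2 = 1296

Step 1. [(4*((2*x) + 7))^2 = 1296] LHS squared, RHS 1296 ≥ 0: apply √ (±), so sqrt: 4*((2*x) + 7) = 36 or -36.
Step 2. [4*((2*x) + 7) = 36 or -36] divide by the outer 4 ⇒ div: (2*x) + 7 = 9 or -9.
Step 3. [(2*x) + 7 = 9 or -9] +7 is outermost — subtract 7 both sides. So sub: 2*x = 2 or -16.
Step 4. [2*x = 2 or -16] 2·(inner) — divide through by 2. So div: x = 1 or -8.

Answer: x ∈ {-8, 1}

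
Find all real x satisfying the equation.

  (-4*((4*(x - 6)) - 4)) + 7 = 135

Step 1. [(-4*((4*(x - 6)) - 4)) + 7 = 135] +7 is outermost — subtract 7 both sides ⇒ sub: -4*((4*(x - 6)) - 4) = 128.
Step 2. [-4*((4*(x - 6)) - 4) = 128] -4 out front; divide by -4. So div: (4*(x - 6)) - 4 = -32.
Step 3. [(4*(x - 6)) - 4 = -32] add 4: x sits inside (… - 4) ⇒ sub: 4*(x - 6) = -28.
Step 4. [4*(x - 6) = -28] 4 out front; divide by 4. So div: x - 6 = -7.
Step 5. [x - 6 = -7] peel the -6: add 6 from each side ⇒ sub: x = -1.

Answer: x ∈ {-1}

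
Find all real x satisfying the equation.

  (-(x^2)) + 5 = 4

Step 1. [(-(x^2)) + 5 = 4] the outer +5 inverts by subtracting 5 ⇒ sub: -(x^2) = -1.
Step 2. [-(x^2) = -1] leading − — multiply by −1 ⇒ neg: x^2 = 1.
Step 3. [x^2 = 1] √ both sides: 1 ≥ 0 gives two branches, so sqrt: x = 1 or -1.

Answer: x ∈ {-1, 1}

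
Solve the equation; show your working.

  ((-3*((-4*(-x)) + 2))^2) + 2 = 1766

Step 1. [((-3*((-4*(-x)) + 2))^2) + 2 = 1766] +2 is outermost — subtract 2 both sides, so sub: (-3*((-4*(-x)) + 2))^2 = 1764.
Step 2. [(-3*((-4*(-x)) + 2))^2 = 1764] √ both sides: 1764 ≥ 0 gives two branches, so sqrt: -3*((-4*(-x)) + 2) = 42 or -42.
Step 3. [-3*((-4*(-x)) + 2) = 42 or -42] LHS = -3·(…); ÷-3 both sides, so div: (-4*(-x)) + 2 = -14 or 14.
Step 4. [(-4*(-x)) + 2 = -14 or 14] 2 comes off first (subtract 2), so sub: -4*(-x) = -16 or 12.
Step 5. [-4*(-x) = -16 or 12] divide by the outer -4. So div: -x = 4 or -3.
Step 6. [-x = 4 or -3] LHS negated; negate both sides ⇒ neg: x = -4 or 3.

Answer: x ∈ {-4, 3}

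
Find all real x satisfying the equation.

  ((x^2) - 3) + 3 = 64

Step 1. [((x^2) - 3) + 3 = 64] the outer +3 inverts by subtracting 3. So sub: (x^2) - 3 = 61.
Step 2. [(x^2) - 3 = 61] 3 comes off first (add 3), so sub: x^2 = 64.
Step 3. [x^2 = 64] 64 ≥ 0, LHS is (·)² — take ±√. So sqrt: x = 8 or -8.

Answer: x ∈ {-8, 8}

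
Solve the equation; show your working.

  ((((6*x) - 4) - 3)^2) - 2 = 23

Step 1. [((((6*x) - 4) - 3)^2) - 2 = 23] peel the -2: add 2 from each side, so sub: (((6*x) - 4) - 3)^2 = 25.
Step 2. [(((6*x) - 4) - 3)^2 = 25] √ both sides: 25 ≥ 0 gives two branches ⇒ sqrt: ((6*x) - 4) - 3 = 5 or -5.
Step 3. [((6*x) - 4) - 3 = 5 or -5] 3 comes off first (add 3), so sub: (6*x) - 4 = 8 or -2.
Step 4. [(6*x) - 4 = 8 or -2] add 4: x sits inside (… - 4). So sub: 6*x = 12 or 2.
Step 5. [6*x = 12 or 2] 6·(inner) — divide through by 6 ⇒ div: x = 2 or 1/3.

Answer: x ∈ {1/3, 2}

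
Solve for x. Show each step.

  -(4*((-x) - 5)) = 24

Step 1. [-(4*((-x) - 5)) = 24] leading − — multiply by −1, so neg: 4*((-x) - 5) = -24.
Step 2. [4*((-x) - 5) = -24] 4 out front; divide by 4 ⇒ div: (-x) - 5 = -6.
Step 3. [(-x) - 5 = -6] -5 is outermost — add 5 both sides, so sub: -x = -1.
Step 4. [-x = -1] flip signs both sides, so neg: x = 1.

Answer: x ∈ {1}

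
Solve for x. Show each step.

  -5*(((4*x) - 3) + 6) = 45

Step 1. [-5*(((4*x) - 3) + 6) = 45] divide by the outer -5, so div: ((4*x) - 3) + 6 = -9.
Step 2. [((4*x) - 3) + 6 = -9] the outer +6 inverts by subtracting 6, so sub: (4*x) - 3 = -15.
Step 3. [(4*x) - 3 = -15] -3 is outermost — add 3 both sides, so sub: 4*x = -12.
Step 4. [4*x = -12] leading coefficient 4: divide by 4 ⇒ div: x = -3.

Answer: x ∈ {-3}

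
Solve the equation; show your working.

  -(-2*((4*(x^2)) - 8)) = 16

Step 1. [-(-2*((4*(x^2)) - 8)) = 16] leading − — multiply by −1. So neg: -2*((4*(x^2)) - 8) = -16.
Step 2. [-2*((4*(x^2)) - 8) = -16] -2·(inner) — divide through by -2 ⇒ div: (4*(x^2)) - 8 = 8.
Step 3. [(4*(x^2)) - 8 = 8] 8 comes off first (add 8) ⇒ sub: 4*(x^2) = 16.
Step 4. [4*(x^2) = 16] leading coefficient 4: divide by 4 ⇒ div: x^2 = 4.
Step 5. [x^2 = 4] √ both sides: 4 ≥ 0 gives two branches. So sqrt: x = 2 or -2.

Answer: x ∈ {-2, 2}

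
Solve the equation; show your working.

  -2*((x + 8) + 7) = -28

Step 1. [-2*((x + 8) + 7) = -28] -2 out front; divide by -2, so div: (x + 8) + 7 = 14.
Step 2. [(x + 8) + 7 = 14] 7 comes off first (subtract 7). So sub: x + 8 = 7.
Step 3. [x + 8 = 7] subtract 8: x sits inside (… + 8), so sub: x = -1.

Answer: x ∈ {-1}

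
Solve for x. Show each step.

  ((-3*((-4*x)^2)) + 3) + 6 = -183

Step 1. [((-3*((-4*x)^2)) + 3) + 6 = -183] +6 is outermost — subtract 6 both sides. So sub: (-3*((-4*x)^2)) + 3 = -189.
Step 2. [(-3*((-4*x)^2)) + 3 = -189] common factor -3 (LHS and -189) — divide through ⇒ factor: ((-4*x)^2) - 1 = 63.
Step 3. [((-4*x)^2) - 1 = 63] add 1: x sits inside (… - 1) ⇒ sub: (-4*x)^2 = 64.
Step 4. [(-4*x)^2 = 64] LHS squared, RHS 64 ≥ 0: apply √ (±), so sqrt: -4*x = 8 or -8.
Step 5. [-4*x = 8 or -8] -4·(inner) — divide through by -4, so div: x = -2 or 2.

Answer: x ∈ {-2, 2}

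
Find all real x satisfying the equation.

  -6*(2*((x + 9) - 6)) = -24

Step 1. [-6*(2*((x + 9) - 6)) = -24] leading coefficient -6: divide by -6, so div: 2*((x + 9) - 6) = 4.
Step 2. [2*((x + 9) - 6) = 4] leading coefficient 2: divide by 2 ⇒ div: (x + 9) - 6 = 2.
Step 3. [(x + 9) - 6 = 2] peel the -6: add 6 from each side ⇒ sub: x + 9 = 8.
Step 4. [x + 9 = 8] the outer +9 inverts by subtracting 9. So sub: x = -1.

Answer: x ∈ {-1}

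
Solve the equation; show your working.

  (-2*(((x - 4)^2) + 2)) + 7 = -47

Step 1. [(-2*(((x - 4)^2) + 2)) + 7 = -47] peel the +7: subtract 7 from each side, so sub: -2*(((x - 4)^2) + 2) = -54.
Step 2. [-2*(((x - 4)^2) + 2) = -54] leading coefficient -2: divide by -2 ⇒ div: ((x - 4)^2) + 2 = 27.
Step 3. [((x - 4)^2) + 2 = 27] peel the +2: subtract 2 from each side, so sub: (x - 4)^2 = 25.
Step 4. [(x - 4)^2 = 25] √ both sides: 25 ≥ 0 gives two branches. So sqrt: x - 4 = 5 or -5.
Step 5. [x - 4 = 5 or -5] -4 is outermost — add 4 both sides. So sub: x = 9 or -1.

Answer: x ∈ {-1, 9}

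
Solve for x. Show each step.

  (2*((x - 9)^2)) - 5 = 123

Step 1. [(2*((x - 9)^2)) - 5 = 123] add 5: x sits inside (… - 5), so sub: 2*((x - 9)^2) = 128.
Step 2. [2*((x - 9)^2) = 128] divide by the outer 2. So div: (x - 9)^2 = 64.
Step 3. [(x - 9)^2 = 64] √ both sides: 64 ≥ 0 gives two branches. So sqrt: x - 9 = 8 or -8.
Step 4. [x - 9 = 8 or -8] the outer -9 inverts by adding 9, so sub: x = 17 or 1.

Answer: x ∈ {1, 17}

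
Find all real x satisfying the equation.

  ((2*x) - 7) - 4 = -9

Step 1. [((2*x) - 7) - 4 = -9] 4 comes off first (add 4) ⇒ sub: (2*x) - 7 = -5.
Step 2. [(2*x) - 7 = -5] the outer -7 inverts by adding 7, so sub: 2*x = 2.
Step 3. [2*x = 2] 2·(inner) — divide through by 2 ⇒ div: x = 1.

Answer: x ∈ {1}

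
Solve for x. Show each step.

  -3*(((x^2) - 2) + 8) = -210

Step 1. [-3*(((x^2) - 2) + 8) = -210] -3 out front; divide by -3, so div: ((x^2) - 2) + 8 = 70.
Step 2. [((x^2) - 2) + 8 = 70] +8 is outermost — subtract 8 both sides. So sub: (x^2) - 2 = 62.
Step 3. [(x^2) - 2 = 62] peel the -2: add 2 from each side. So sub: x^2 = 64.
Step 4. [x^2 = 64] 64 ≥ 0, LHS is (·)² — take ±√. So sqrt: x = 8 or -8.

Answer: x ∈ {-8, 8}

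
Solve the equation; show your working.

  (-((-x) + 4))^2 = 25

Step 1. [(-((-x) + 4))^2 = 25] LHS squared, RHS 25 ≥ 0: apply √ (±), so sqrt: -((-x) + 4) = 5 or -5.
Step 2. [-((-x) + 4) = 5 or -5] LHS negated; negate both sides, so neg: (-x) + 4 = -5 or 5.
Step 3. [(-x) + 4 = -5 or 5] subtract 4: x sits inside (… + 4). So sub: -x = -9 or 1.
Step 4. [-x = -9 or 1] flip signs both sides, so neg: x = 9 or -1.

Answer: x ∈ {-1, 9}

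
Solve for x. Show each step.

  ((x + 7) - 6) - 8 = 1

Step 1. [((x + 7) - 6) - 8 = 1] the outer -8 inverts by adding 8 ⇒ sub: (x + 7) - 6 = 9.
Step 2. [(x + 7) - 6 = 9] 6 comes off first (add 6), so sub: x + 7 = 15.
Step 3. [x + 7 = 15] +7 is outermost — subtract 7 both sides, so sub: x = 8.

Answer: x ∈ {8}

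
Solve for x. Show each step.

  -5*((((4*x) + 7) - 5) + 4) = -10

Step 1. [-5*((((4*x) + 7) - 5) + 4) = -10] -5 out front; divide by -5. So div: (((4*x) + 7) - 5) + 4 = 2.
Step 2. [(((4*x) + 7) - 5) + 4 = 2] peel the +4: subtract 4 from each side. So sub: ((4*x) + 7) - 5 = -2.
Step 3. [((4*x) + 7) - 5 = -2] peel the -5: add 5 from each side ⇒ sub: (4*x) + 7 = 3.
Step 4. [(4*x) + 7 = 3] +7 is outermost — subtract 7 both sides. So sub: 4*x = -4.
Step 5. [4*x = -4] LHS = 4·(…); ÷4 both sides, so div: x = -1.

Answer: x ∈ {-1}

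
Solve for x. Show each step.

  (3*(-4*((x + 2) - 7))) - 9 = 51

Step 1. [(3*(-4*((x + 2) - 7))) - 9 = 51] 3 | LHS and 3 | 51: pull 3 out, so factor: (-4*((x + 2) - 7)) - 3 = 17.
Step 2. [(-4*((x + 2) - 7)) - 3 = 17] peel the -3: add 3 from each side, so sub: -4*((x + 2) - 7) = 20.
Step 3. [-4*((x + 2) - 7) = 20] leading coefficient -4: divide by -4, so div: (x + 2) - 7 = -5.
Step 4. [(x + 2) - 7 = -5] add 7: x sits inside (… - 7) ⇒ sub: x + 2 = 2.
Step 5. [x + 2 = 2] +2 is outermost — subtract 2 both sides, so sub: x = 0.

Answer: x ∈ {0}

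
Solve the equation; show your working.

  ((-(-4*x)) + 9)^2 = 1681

Step 1. [((-(-4*x)) + 9)^2 = 1681] LHS squared, RHS 1681 ≥ 0: apply √ (±), so sqrt: (-(-4*x)) + 9 = 41 or -41.
Step 2. [(-(-4*x)) + 9 = 41 or -41] 9 comes off first (subtract 9), so sub: -(-4*x) = 32 or -50.
Step 3. [-(-4*x) = 32 or -50] leading − — multiply by −1. So neg: -4*x = -32 or 50.
Step 4. [-4*x = -32 or 50] -4·(inner) — divide through by -4, so div: x = 8 or -25/2.

Answer: x ∈ {-25/2, 8}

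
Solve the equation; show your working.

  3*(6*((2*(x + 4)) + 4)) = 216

Step 1. [3*(6*((2*(x + 4)) + 4)) = 216] LHS = 3·(…); ÷3 both sides ⇒ div: 6*((2*(x + 4)) + 4) = 72.
Step 2. [6*((2*(x + 4)) + 4) = 72] divide by the outer 6 ⇒ div: (2*(x + 4)) + 4 = 12.
Step 3. [(2*(x + 4)) + 4 = 12] subtract 4: x sits inside (… + 4). So sub: 2*(x + 4) = 8.
Step 4. [2*(x + 4) = 8] divide by the outer 2. So div: x + 4 = 4.
Step 5. [x + 4 = 4] 4 comes off first (subtract 4). So sub: x = 0.

Answer: x ∈ {0}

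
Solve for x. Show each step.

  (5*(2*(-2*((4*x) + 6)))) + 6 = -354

Step 1. [(5*(2*(-2*((4*x) + 6)))) + 6 = -354] +6 is outermost — subtract 6 both sides, so sub: 5*(2*(-2*((4*x) + 6))) = -360.
Step 2. [5*(2*(-2*((4*x) + 6))) = -360] 5·(inner) — divide through by 5 ⇒ div: 2*(-2*((4*x) + 6)) = -72.
Step 3. [2*(-2*((4*x) + 6)) = -72] 2·(inner) — divide through by 2 ⇒ div: -2*((4*x) + 6) = -36.
Step 4. [-2*((4*x) + 6) = -36] -2 out front; divide by -2. So div: (4*x) + 6 = 18.
Step 5. [(4*x) + 6 = 18] the outer +6 inverts by subtracting 6 ⇒ sub: 4*x = 12.
Step 6. [4*x = 12] 4 out front; divide by 4, so div: x = 3.

Answer: x ∈ {3}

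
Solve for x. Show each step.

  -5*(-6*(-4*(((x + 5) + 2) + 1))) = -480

Step 1. [-5*(-6*(-4*(((x + 5) + 2) + 1))) = -480] -5·(inner) — divide through by -5, so div: -6*(-4*(((x + 5) + 2) + 1)) = 96.
Step 2. [-6*(-4*(((x + 5) + 2) + 1)) = 96] -6·(inner) — divide through by -6, so div: -4*(((x + 5) + 2) + 1) = -16.
Step 3. [-4*(((x + 5) + 2) + 1) = -16] -4·(inner) — divide through by -4, so div: ((x + 5) + 2) + 1 = 4.
Step 4. [((x + 5) + 2) + 1 = 4] subtract 1: x sits inside (… + 1). So sub: (x + 5) + 2 = 3.
Step 5. [(x + 5) + 2 = 3] subtract 2: x sits inside (… + 2), so sub: x + 5 = 1.
Step 6. [x + 5 = 1] peel the +5: subtract 5 from each side, so sub: x = -4.

Answer: x ∈ {-4}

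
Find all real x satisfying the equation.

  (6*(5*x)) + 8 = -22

Step 1. [(6*(5*x)) + 8 = -22] subtract 8: x sits inside (… + 8) ⇒ sub: 6*(5*x) = -30.
Step 2. [6*(5*x) = -30] divide by the outer 6, so div: 5*x = -5.
Step 3. [5*x = -5] 5 out front; divide by 5. So div: x = -1.

Answer: x ∈ {-1}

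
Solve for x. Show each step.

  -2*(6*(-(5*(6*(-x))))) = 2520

Step 1. [-2*(6*(-(5*(6*(-x))))) = 2520] LHS = -2·(…); ÷-2 both sides ⇒ div: 6*(-(5*(6*(-x)))) = -1260.
Step 2. [6*(-(5*(6*(-x)))) = -1260] 6·(inner) — divide through by 6 ⇒ div: -(5*(6*(-x))) = -210.
Step 3. [-(5*(6*(-x))) = -210] leading − — multiply by −1 ⇒ neg: 5*(6*(-x)) = 210.
Step 4. [5*(6*(-x)) = 210] divide by the outer 5. So div: 6*(-x) = 42.
Step 5. [6*(-x) = 42] leading coefficient 6: divide by 6, so div: -x = 7.
Step 6. [-x = 7] leading − — multiply by −1. So neg: x = -7.

Answer: x ∈ {-7}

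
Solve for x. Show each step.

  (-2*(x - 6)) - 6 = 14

Step 1. [(-2*(x - 6)) - 6 = 14] -2 divides every term; factor it out, so factor: (x - 6) + 3 = -7.
Step 2. [(x - 6) + 3 = -7] subtract 3: x sits inside (… + 3). So sub: x - 6 = -10.
Step 3. [x - 6 = -10] peel the -6: add 6 from each side. So sub: x = -4.

Answer: x ∈ {-4}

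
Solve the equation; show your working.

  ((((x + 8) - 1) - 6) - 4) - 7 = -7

Step 1. [((((x + 8) - 1) - 6) - 4) - 7 = -7] the outer -7 inverts by adding 7 ⇒ sub: (((x + 8) - 1) - 6) - 4 = 0.
Step 2. [(((x + 8) - 1) - 6) - 4 = 0] -4 is outermost — add 4 both sides ⇒ sub: ((x + 8) - 1) - 6 = 4.
Step 3. [((x + 8) - 1) - 6 = 4] -6 is outermost — add 6 both sides. So sub: (x + 8) - 1 = 10.
Step 4. [(x + 8) - 1 = 10] peel the -1: add 1 from each side ⇒ sub: x + 8 = 11.
Step 5. [x + 8 = 11] the outer +8 inverts by subtracting 8, so sub: x = 3.

Answer: x ∈ {3}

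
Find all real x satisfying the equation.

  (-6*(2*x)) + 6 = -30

Step 1. [(-6*(2*x)) + 6 = -30] -6 divides every term; factor it out ⇒ factor: (2*x) - 1 = 5.
Step 2. [(2*x) - 1 = 5] add 1: x sits inside (… - 1), so sub: 2*x = 6.
Step 3. [2*x = 6] 2 out front; divide by 2 ⇒ div: x = 3.

Answer: x ∈ {3}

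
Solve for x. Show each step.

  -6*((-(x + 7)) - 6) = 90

Step 1. [-6*((-(x + 7)) - 6) = 90] leading coefficient -6: divide by -6. So div: (-(x + 7)) - 6 = -15.
Step 2. [(-(x + 7)) - 6 = -15] -6 is outermost — add 6 both sides ⇒ sub: -(x + 7) = -9.
Step 3. [-(x + 7) = -9] flip signs both sides. So neg: x + 7 = 9.
Step 4. [x + 7 = 9] +7 is outermost — subtract 7 both sides. So sub: x = 2.

Answer: x ∈ {2}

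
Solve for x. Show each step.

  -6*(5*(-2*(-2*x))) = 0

Step 1. [-6*(5*(-2*(-2*x))) = 0] -6·(inner) — divide through by -6, so div: 5*(-2*(-2*x)) = 0.
Step 2. [5*(-2*(-2*x)) = 0] divide by the outer 5. So div: -2*(-2*x) = 0.
Step 3. [-2*(-2*x) = 0] LHS = -2·(…); ÷-2 both sides, so div: -2*x = 0.
Step 4. [-2*x = 0] -2 out front; divide by -2. So div: x = 0.

Answer: x ∈ {0}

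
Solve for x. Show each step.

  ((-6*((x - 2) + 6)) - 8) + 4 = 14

Step 1. [((-6*((x - 2) + 6)) - 8) + 4 = 14] +4 is outermost — subtract 4 both sides ⇒ sub: (-6*((x - 2) + 6)) - 8 = 10.
Step 2. [(-6*((x - 2) + 6)) - 8 = 10] the outer -8 inverts by adding 8. So sub: -6*((x - 2) + 6) = 18.
Step 3. [-6*((x - 2) + 6) = 18] divide by the outer -6, so div: (x - 2) + 6 = -3.
Step 4. [(x - 2) + 6 = -3] +6 is outermost — subtract 6 both sides ⇒ sub: x - 2 = -9.
Step 5. [x - 2 = -9] 2 comes off first (add 2) ⇒ sub: x = -7.

Answer: x ∈ {-7}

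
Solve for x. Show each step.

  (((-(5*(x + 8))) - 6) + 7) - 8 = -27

Step 1. [(((-(5*(x + 8))) - 6) + 7) - 8 = -27] 8 comes off first (add 8). So sub: ((-(5*(x + 8))) - 6) + 7 = -19.
Step 2. [((-(5*(x + 8))) - 6) + 7 = -19] subtract 7: x sits inside (… + 7) ⇒ sub: (-(5*(x + 8))) - 6 = -26.
Step 3. [(-(5*(x + 8))) - 6 = -26] 6 comes off first (add 6). So sub: -(5*(x + 8)) = -20.
Step 4. [-(5*(x + 8)) = -20] flip signs both sides, so neg: 5*(x + 8) = 20.
Step 5. [5*(x + 8) = 20] divide by the outer 5, so div: x + 8 = 4.
Step 6. [x + 8 = 4] subtract 8: x sits inside (… + 8). So sub: x = -4.

Answer: x ∈ {-4}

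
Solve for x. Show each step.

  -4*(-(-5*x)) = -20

Step 1. [-4*(-(-5*x)) = -20] -4·(inner) — divide through by -4 ⇒ div: -(-5*x) = 5.
Step 2. [-(-5*x) = 5] LHS negated; negate both sides, so neg: -5*x = -5.
Step 3. [-5*x = -5] -5·(inner) — divide through by -5, so div: x = 1.

Answer: x ∈ {1}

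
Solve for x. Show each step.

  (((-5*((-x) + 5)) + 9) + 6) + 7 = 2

Step 1. [(((-5*((-x) + 5)) + 9) + 6) + 7 = 2] subtract 7: x sits inside (… + 7), so sub: ((-5*((-x) + 5)) + 9) + 6 = -5.
Step 2. [((-5*((-x) + 5)) + 9) + 6 = -5] +6 is outermost — subtract 6 both sides ⇒ sub: (-5*((-x) + 5)) + 9 = -11.
Step 3. [(-5*((-x) + 5)) + 9 = -11] peel the +9: subtract 9 from each side. So sub: -5*((-x) + 5) = -20.
Step 4. [-5*((-x) + 5) = -20] -5·(inner) — divide through by -5. So div: (-x) + 5 = 4.
Step 5. [(-x) + 5 = 4] 5 comes off first (subtract 5) ⇒ sub: -x = -1.
Step 6. [-x = -1] flip signs both sides ⇒ neg: x = 1.

Answer: x ∈ {1}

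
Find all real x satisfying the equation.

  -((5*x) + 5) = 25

Step 1. [-((5*x) + 5) = 25] LHS negated; negate both sides. So neg: (5*x) + 5 = -25.
Step 2. [(5*x) + 5 = -25] common factor 5 (LHS and -25) — divide through, so factor: x + 1 = -5.
Step 3. [x + 1 = -5] the outer +1 inverts by subtracting 1 ⇒ sub: x = -6.

Answer: x ∈ {-6}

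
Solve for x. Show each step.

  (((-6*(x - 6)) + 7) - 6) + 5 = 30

Step 1. [(((-6*(x - 6)) + 7) - 6) + 5 = 30] subtract 5: x sits inside (… + 5). So sub: ((-6*(x - 6)) + 7) - 6 = 25.
Step 2. [((-6*(x - 6)) + 7) - 6 = 25] add 6: x sits inside (… - 6), so sub: (-6*(x - 6)) + 7 = 31.
Step 3. [(-6*(x - 6)) + 7 = 31] the outer +7 inverts by subtracting 7 ⇒ sub: -6*(x - 6) = 24.
Step 4. [-6*(x - 6) = 24] -6 out front; divide by -6 ⇒ div: x - 6 = -4.
Step 5. [x - 6 = -4] add 6: x sits inside (… - 6), so sub: x = 2.

Answer: x ∈ {2}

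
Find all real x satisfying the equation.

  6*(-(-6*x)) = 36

Step 1. [6*(-(-6*x)) = 36] 6·(inner) — divide through by 6. So div: -(-6*x) = 6.
Step 2. [-(-6*x) = 6] flip signs both sides ⇒ neg: -6*x = -6.
Step 3. [-6*x = -6] leading coefficient -6: divide by -6, so div: x = 1.

Answer: x ∈ {1}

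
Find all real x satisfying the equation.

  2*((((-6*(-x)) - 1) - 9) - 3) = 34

Step 1. [2*((((-6*(-x)) - 1) - 9) - 3) = 34] divide by the outer 2. So div: (((-6*(-x)) - 1) - 9) - 3 = 17.
Step 2. [(((-6*(-x)) - 1) - 9) - 3 = 17] peel the -3: add 3 from each side, so sub: ((-6*(-x)) - 1) - 9 = 20.
Step 3. [((-6*(-x)) - 1) - 9 = 20] peel the -9: add 9 from each side. So sub: (-6*(-x)) - 1 = 29.
Step 4. [(-6*(-x)) - 1 = 29] 1 comes off first (add 1), so sub: -6*(-x) = 30.
Step 5. [-6*(-x) = 30] leading coefficient -6: divide by -6. So div: -x = -5.
Step 6. [-x = -5] LHS negated; negate both sides, so neg: x = 5.

Answer: x ∈ {5}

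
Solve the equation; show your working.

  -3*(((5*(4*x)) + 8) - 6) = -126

Step 1. [-3*(((5*(4*x)) + 8) - 6) = -126] leading coefficient -3: divide by -3 ⇒ div: ((5*(4*x)) + 8) - 6 = 42.
Step 2. [((5*(4*x)) + 8) - 6 = 42] -6 is outermost — add 6 both sides. So sub: (5*(4*x)) + 8 = 48.
Step 3. [(5*(4*x)) + 8 = 48] the outer +8 inverts by subtracting 8 ⇒ sub: 5*(4*x) = 40.
Step 4. [5*(4*x) = 40] LHS = 5·(…); ÷5 both sides. So div: 4*x = 8.
Step 5. [4*x = 8] leading coefficient 4: divide by 4, so div: x = 2.

Answer: x ∈ {2}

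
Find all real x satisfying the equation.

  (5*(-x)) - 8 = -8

Step 1. [(5*(-x)) - 8 = -8] 8 comes off first (add 8) ⇒ sub: 5*(-x) = 0.
Step 2. [5*(-x) = 0] 5·(inner) — divide through by 5 ⇒ div: -x = 0.
Step 3. [-x = 0] leading − — multiply by −1. So neg: x = 0.

Answer: x ∈ {0}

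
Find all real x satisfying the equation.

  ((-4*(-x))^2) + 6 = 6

Step 1. [((-4*(-x))^2) + 6 = 6] peel the +6: subtract 6 from each side, so sub: (-4*(-x))^2 = 0.
Step 2. [(-4*(-x))^2 = 0] 0 ≥ 0, LHS is (·)² — take ±√. So sqrt: -4*(-x) = 0.
Step 3. [-4*(-x) = 0] -4·(inner) — divide through by -4, so div: -x = 0.
Step 4. [-x = 0] leading − — multiply by −1, so neg: x = 0.

Answer: x ∈ {0}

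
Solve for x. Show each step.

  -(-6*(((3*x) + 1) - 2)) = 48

Step 1. [-(-6*(((3*x) + 1) - 2)) = 48] flip signs both sides. So neg: -6*(((3*x) + 1) - 2) = -48.
Step 2. [-6*(((3*x) + 1) - 2) = -48] -6·(inner) — divide through by -6, so div: ((3*x) + 1) - 2 = 8.
Step 3. [((3*x) + 1) - 2 = 8] the outer -2 inverts by adding 2. So sub: (3*x) + 1 = 10.
Step 4. [(3*x) + 1 = 10] the outer +1 inverts by subtracting 1 ⇒ sub: 3*x = 9.
Step 5. [3*x = 9] leading coefficient 3: divide by 3 ⇒ div: x = 3.

Answer: x ∈ {3}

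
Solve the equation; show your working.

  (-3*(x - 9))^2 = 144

Step 1. [(-3*(x - 9))^2 = 144] √ both sides: 144 ≥ 0 gives two branches. So sqrt: -3*(x - 9) = 12 or -12.
Step 2. [-3*(x - 9) = 12 or -12] leading coefficient -3: divide by -3, so div: x - 9 = -4 or 4.
Step 3. [x - 9 = -4 or 4] peel the -9: add 9 from each side. So sub: x = 5 or 13.

Answer: x ∈ {5, 13}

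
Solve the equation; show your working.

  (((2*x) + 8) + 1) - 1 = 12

Step 1. [(((2*x) + 8) + 1) - 1 = 12] -1 is outermost — add 1 both sides ⇒ sub: ((2*x) + 8) + 1 = 13.
Step 2. [((2*x) + 8) + 1 = 13] subtract 1: x sits inside (… + 1). So sub: (2*x) + 8 = 12.
Step 3. [(2*x) + 8 = 12] 2 divides every term; factor it out ⇒ factor: x + 4 = 6.
Step 4. [x + 4 = 6] 4 comes off first (subtract 4) ⇒ sub: x = 2.

Answer: x ∈ {2}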